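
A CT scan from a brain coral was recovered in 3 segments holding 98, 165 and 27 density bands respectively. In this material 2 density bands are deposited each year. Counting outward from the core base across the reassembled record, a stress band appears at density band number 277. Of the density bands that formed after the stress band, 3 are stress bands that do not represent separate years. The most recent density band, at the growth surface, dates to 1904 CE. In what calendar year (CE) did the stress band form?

Total density bands = 98 + 165 + 27 = 290.
The stress band sits at density band 277 from the core base, so 290 − 277 = 13 density bands formed after it.
13 − 3 false = 10 true density bands after the stress band.
With 2 density bands per year, 10 / 2 = 5 years.
The density band at the growth surface is 1904 CE, so the stress band dates to 1904 − 5 = 1899 CE.

1899 CE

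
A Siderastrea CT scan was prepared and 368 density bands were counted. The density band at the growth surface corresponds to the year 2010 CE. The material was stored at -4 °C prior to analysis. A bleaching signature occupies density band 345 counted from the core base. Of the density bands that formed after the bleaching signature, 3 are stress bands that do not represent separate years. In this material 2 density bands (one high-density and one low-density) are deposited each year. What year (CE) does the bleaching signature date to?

The bleaching signature sits at density band 345 from the core base, so 368 − 345 = 23 density bands formed after it.
Excluding 3 false density bands: 23 − 3 = 20.
With 2 density bands per year, 20 / 2 = 10 years.
Counting back 10 years from 2010 CE places the bleaching signature in 2010 − 10 = 2000 CE.

2000 CE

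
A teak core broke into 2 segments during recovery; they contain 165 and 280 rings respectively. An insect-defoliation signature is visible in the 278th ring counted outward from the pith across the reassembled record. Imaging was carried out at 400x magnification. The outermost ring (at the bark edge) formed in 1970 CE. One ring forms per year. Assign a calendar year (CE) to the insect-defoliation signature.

1803 CE

Total rings = 165 + 280 = 445.
The insect-defoliation signature sits at ring 278 from the pith, so 445 − 278 = 167 rings formed after it.
Counting back 167 years from 1970 CE places the insect-defoliation signature in 1970 − 167 = 1803 CE.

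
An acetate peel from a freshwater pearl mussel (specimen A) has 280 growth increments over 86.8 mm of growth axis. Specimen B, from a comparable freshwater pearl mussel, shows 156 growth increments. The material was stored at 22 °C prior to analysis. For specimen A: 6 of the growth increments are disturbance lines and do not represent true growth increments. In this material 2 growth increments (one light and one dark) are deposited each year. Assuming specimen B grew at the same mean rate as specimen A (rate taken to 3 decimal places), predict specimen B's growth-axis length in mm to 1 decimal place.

49.5 mm

Specimen A: after corrections the count is 280 − 6 = 274 growth increments.
Specimen A: with 2 growth increments per year, 274 / 2 = 137 years.
A: 86.8 mm over 137 years gives 86.8 / 137 ≈ 0.634 mm/year.
Specimen B: dividing by 2 growth increments per year: 156 / 2 = 78 years. For B, 0.634 mm/year × 78 years = 49.5 mm.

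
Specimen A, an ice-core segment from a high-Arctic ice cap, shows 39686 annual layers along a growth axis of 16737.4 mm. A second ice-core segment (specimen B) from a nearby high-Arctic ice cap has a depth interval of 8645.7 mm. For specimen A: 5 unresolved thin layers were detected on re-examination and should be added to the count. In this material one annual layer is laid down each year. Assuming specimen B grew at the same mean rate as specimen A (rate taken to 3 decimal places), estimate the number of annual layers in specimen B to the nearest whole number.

Specimen A: after corrections the count is 39686 + 5 = 39691 annual layers.
A: Extension rate ≈ 16737.4 / 39691 = 0.422 mm/yr.
B spans 8645.7 / 0.422 = 20487.44 years ≈ 20487 annual layers.

20487 annual layers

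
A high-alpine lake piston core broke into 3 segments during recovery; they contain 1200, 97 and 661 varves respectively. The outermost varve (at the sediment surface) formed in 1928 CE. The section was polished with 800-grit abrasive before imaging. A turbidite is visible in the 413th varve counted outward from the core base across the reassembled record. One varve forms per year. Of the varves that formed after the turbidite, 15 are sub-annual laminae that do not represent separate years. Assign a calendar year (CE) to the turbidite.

398 CE

Total varves = 1200 + 97 + 661 = 1958.
The turbidite sits at varve 413 from the core base, so 1958 − 413 = 1545 varves formed after it.
1545 − 15 false = 1530 true varves after the turbidite.
1928 − 1530 = 398 CE.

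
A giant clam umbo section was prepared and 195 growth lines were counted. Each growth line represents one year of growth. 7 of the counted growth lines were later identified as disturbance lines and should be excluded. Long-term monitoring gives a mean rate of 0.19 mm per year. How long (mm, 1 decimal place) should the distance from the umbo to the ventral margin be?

Correcting the raw count gives 195 − 7 = 188 true growth lines.
Predicted length = 0.19 mm/year × 188 years = 35.7 mm.

35.7 mm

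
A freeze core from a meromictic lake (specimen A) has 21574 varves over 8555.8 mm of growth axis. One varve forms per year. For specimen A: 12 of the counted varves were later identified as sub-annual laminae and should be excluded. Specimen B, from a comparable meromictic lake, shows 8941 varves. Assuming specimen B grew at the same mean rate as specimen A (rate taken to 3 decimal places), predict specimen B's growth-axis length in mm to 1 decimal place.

Specimen A: correcting the raw count gives 21574 − 12 = 21562 true varves.
A: 8555.8 mm over 21562 years gives 8555.8 / 21562 ≈ 0.397 mm/yr.
For B, 0.397 mm/year × 8941 years = 3549.6 mm.

3549.6 mm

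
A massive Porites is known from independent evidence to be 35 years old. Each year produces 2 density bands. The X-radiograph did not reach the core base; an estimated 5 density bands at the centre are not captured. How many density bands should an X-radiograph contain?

35 years at 2 density bands per year gives 35 × 2 = 70 density bands.
Subtracting the 5 density bands not captured gives 70 − 5 = 65 density bands in the record.

65 density bands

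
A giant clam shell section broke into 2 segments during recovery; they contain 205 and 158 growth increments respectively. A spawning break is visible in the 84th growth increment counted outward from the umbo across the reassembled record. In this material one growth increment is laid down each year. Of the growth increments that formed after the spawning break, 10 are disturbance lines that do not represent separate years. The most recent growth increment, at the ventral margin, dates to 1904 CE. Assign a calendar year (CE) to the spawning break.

1635 CE

Total growth increments = 205 + 158 = 363.
363 − 84 = 279 growth increments lie beyond the spawning break toward the ventral margin.
Excluding 10 false growth increments: 279 − 10 = 269.
Counting back 269 years from 1904 CE places the spawning break in 1904 − 269 = 1635 CE.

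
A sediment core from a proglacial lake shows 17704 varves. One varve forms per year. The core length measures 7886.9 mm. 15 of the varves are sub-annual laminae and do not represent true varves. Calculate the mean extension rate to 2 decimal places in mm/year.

Adjusted count: 17704 − 15 = 17689 varves.
Mean rate = 7886.9 mm / 17689 years ≈ 0.45 mm/year.

0.45 mm/year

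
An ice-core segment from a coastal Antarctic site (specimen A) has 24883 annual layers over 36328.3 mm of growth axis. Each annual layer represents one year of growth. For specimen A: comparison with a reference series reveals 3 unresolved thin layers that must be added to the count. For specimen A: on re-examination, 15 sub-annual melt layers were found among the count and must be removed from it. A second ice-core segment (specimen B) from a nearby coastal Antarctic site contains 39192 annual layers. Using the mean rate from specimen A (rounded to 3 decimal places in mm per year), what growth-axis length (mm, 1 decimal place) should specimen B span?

Specimen A: adjusted count: 24883 − 15 + 3 = 24871 annual layers.
A: Extension rate ≈ 36328.3 / 24871 = 1.461 mm per year.
B's length ≈ 1.461 × 39192 = 57259.5 mm.

57259.5 mm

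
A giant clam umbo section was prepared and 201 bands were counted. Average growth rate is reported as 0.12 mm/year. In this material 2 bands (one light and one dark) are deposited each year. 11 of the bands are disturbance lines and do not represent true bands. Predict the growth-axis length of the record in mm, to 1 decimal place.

Correcting the raw count gives 201 − 11 = 190 true bands.
Dividing by 2 bands per year: 190 / 2 = 95 years.
Predicted length = 0.12 mm/year × 95 years = 11.4 mm.

11.4 mm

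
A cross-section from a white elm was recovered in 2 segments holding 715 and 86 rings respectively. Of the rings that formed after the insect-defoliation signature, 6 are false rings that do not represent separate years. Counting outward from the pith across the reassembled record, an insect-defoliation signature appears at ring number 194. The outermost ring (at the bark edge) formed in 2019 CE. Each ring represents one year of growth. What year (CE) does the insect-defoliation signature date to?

1418 CE

Total rings = 715 + 86 = 801.
The insect-defoliation signature sits at ring 194 from the pith, so 801 − 194 = 607 rings formed after it.
Removing the 6 false rings leaves 607 − 6 = 601 true rings beyond the insect-defoliation signature.
Counting back 601 years from 2019 CE places the insect-defoliation signature in 2019 − 601 = 1418 CE.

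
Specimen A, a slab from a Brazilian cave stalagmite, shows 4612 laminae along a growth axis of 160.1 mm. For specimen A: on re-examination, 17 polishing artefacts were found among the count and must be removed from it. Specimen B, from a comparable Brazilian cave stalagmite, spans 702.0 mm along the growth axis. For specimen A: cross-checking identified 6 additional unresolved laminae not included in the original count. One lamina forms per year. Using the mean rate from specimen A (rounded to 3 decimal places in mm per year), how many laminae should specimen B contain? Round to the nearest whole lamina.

20057 laminae

Specimen A: correcting the raw count gives 4612 − 17 + 6 = 4601 true laminae.
A: Extension rate ≈ 160.1 / 4601 = 0.035 mm per year.
For B, 702.0 / 0.035 = 20057.14 years ≈ 20057 laminae.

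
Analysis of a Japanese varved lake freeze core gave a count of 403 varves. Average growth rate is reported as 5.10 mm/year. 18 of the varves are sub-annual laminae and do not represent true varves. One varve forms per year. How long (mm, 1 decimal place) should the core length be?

1963.5 mm

After corrections the count is 403 − 18 = 385 varves.
Predicted length = 5.10 mm/year × 385 years = 1963.5 mm.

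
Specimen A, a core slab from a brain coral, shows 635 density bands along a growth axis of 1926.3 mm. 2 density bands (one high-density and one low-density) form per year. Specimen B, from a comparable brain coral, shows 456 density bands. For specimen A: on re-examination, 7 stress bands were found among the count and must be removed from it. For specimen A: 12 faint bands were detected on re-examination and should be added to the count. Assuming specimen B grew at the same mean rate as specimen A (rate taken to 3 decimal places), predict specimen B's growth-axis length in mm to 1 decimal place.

1372.6 mm

Specimen A: correcting the raw count gives 635 − 7 + 12 = 640 true density bands.
Specimen A: with 2 density bands per year, 640 / 2 = 320 years.
A: Mean rate = 1926.3 mm / 320 years ≈ 6.020 mm/year.
Specimen B: 456 density bands at 2 per year is 456 / 2 = 228 years. For B, 6.020 mm/year × 228 years = 1372.6 mm.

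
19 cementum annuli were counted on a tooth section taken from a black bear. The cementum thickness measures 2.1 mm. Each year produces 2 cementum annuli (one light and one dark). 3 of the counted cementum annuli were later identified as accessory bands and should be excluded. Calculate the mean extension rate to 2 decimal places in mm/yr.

0.26 mm/yr

After corrections the count is 19 − 3 = 16 cementum annuli.
With 2 cementum annuli per year, 16 / 2 = 8 years.
Mean rate = 2.1 mm / 8 years ≈ 0.26 mm/yr.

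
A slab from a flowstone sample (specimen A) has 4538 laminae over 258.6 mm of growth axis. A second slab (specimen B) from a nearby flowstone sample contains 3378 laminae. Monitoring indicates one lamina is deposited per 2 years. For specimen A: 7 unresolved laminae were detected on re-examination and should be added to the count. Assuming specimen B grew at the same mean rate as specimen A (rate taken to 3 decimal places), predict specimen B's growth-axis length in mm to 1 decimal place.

Specimen A: adjusted count: 4538 + 7 = 4545 laminae.
Specimen A: 4545 laminae at 2 years each span 4545 × 2 = 9090 years.
A: 258.6 mm over 9090 years gives 258.6 / 9090 ≈ 0.028 mm/year.
Specimen B: 3378 laminae at 2 years each span 3378 × 2 = 6756 years. For B, 0.028 mm/year × 6756 years = 189.2 mm.

189.2 mm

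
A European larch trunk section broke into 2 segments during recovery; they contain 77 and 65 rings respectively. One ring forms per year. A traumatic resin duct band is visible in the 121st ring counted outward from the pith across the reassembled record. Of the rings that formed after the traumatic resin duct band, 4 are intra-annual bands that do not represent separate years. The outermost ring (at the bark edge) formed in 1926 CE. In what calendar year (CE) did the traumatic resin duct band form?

1909 CE

Total rings = 77 + 65 = 142.
The traumatic resin duct band sits at ring 121 from the pith, so 142 − 121 = 21 rings formed after it.
Removing the 4 false rings leaves 21 − 4 = 17 true rings beyond the traumatic resin duct band.
The ring at the bark edge is 1926 CE, so the traumatic resin duct band dates to 1926 − 17 = 1909 CE.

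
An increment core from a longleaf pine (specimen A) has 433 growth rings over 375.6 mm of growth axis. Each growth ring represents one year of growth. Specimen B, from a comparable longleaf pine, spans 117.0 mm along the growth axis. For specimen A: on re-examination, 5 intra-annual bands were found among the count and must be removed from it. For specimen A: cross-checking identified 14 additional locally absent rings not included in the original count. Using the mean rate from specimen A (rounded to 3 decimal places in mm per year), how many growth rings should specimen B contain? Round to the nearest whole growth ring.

138 growth rings

Specimen A: adjusted count: 433 − 5 + 14 = 442 growth rings.
A: Extension rate ≈ 375.6 / 442 = 0.850 mm/yr.
B spans 117.0 / 0.850 = 137.65 years ≈ 138 growth rings.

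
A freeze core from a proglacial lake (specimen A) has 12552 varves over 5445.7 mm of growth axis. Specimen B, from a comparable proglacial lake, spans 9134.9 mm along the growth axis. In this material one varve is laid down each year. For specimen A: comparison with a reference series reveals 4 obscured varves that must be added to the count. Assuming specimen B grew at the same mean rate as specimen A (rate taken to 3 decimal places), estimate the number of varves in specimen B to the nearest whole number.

21048 varves

Specimen A: after corrections the count is 12552 + 4 = 12556 varves.
A: Extension rate ≈ 5445.7 / 12556 = 0.434 mm/yr.
B spans 9134.9 / 0.434 = 21048.16 years ≈ 21048 varves.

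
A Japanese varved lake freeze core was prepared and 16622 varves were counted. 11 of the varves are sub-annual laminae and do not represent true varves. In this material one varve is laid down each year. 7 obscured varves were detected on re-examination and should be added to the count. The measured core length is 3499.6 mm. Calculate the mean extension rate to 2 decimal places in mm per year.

0.21 mm per year

Correcting the raw count gives 16622 − 11 + 7 = 16618 true varves.
Extension rate ≈ 3499.6 / 16618 = 0.21 mm per year.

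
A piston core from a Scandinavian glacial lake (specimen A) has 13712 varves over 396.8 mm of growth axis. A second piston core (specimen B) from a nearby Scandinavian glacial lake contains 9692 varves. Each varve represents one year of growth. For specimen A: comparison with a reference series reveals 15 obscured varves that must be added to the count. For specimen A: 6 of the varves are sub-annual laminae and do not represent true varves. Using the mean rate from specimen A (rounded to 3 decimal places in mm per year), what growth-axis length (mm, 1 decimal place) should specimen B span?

Specimen A: true varve count = 13712 − 6 + 15 = 13721.
A: 396.8 mm over 13721 years gives 396.8 / 13721 ≈ 0.029 mm/yr.
B's length ≈ 0.029 × 9692 = 281.1 mm.

281.1 mm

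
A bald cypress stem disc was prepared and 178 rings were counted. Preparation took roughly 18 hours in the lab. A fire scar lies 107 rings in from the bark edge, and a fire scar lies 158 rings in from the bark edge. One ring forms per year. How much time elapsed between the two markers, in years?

51 yr

Separation: 158 − 107 = 51 rings.
That is 51 years at one ring per year.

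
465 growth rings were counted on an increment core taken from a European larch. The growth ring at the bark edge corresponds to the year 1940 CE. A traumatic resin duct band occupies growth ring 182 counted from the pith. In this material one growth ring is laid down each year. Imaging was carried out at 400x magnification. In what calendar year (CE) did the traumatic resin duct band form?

465 − 182 = 283 growth rings lie beyond the traumatic resin duct band toward the bark edge.
Counting back 283 years from 1940 CE places the traumatic resin duct band in 1940 − 283 = 1657 CE.

1657 CE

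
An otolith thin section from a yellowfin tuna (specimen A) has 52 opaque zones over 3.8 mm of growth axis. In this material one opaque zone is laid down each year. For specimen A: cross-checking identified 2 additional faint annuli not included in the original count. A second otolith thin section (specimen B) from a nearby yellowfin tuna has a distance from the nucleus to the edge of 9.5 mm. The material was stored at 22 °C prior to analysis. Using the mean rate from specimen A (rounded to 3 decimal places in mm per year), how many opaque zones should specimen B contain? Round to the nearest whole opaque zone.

136 opaque zones

Specimen A: adjusted count: 52 + 2 = 54 opaque zones.
A: Extension rate ≈ 3.8 / 54 = 0.070 mm per year.
Specimen B: 9.5 mm / 0.070 mm per year = 135.71 years ≈ 136 opaque zones.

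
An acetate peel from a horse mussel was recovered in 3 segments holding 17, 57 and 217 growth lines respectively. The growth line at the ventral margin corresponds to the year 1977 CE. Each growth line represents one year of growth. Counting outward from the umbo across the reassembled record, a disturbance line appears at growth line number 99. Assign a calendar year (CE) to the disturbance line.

Total growth lines = 17 + 57 + 217 = 291.
The disturbance line sits at growth line 99 from the umbo, so 291 − 99 = 192 growth lines formed after it.
1977 − 192 = 1785 CE.

1785 CE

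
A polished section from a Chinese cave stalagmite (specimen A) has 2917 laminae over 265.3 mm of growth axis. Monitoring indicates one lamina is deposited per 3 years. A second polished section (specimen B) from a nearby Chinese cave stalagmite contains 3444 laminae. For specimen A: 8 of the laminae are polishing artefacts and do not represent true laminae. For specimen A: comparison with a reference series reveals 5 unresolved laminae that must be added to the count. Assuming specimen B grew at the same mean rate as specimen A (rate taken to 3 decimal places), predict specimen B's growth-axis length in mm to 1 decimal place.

Specimen A: after corrections the count is 2917 − 8 + 5 = 2914 laminae.
Specimen A: at 3 years per lamina, 2914 × 3 = 8742 years.
A: 265.3 mm over 8742 years gives 265.3 / 8742 ≈ 0.030 mm per year.
Specimen B: multiplying by 3 years per lamina: 3444 × 3 = 10332 years. B's length ≈ 0.030 × 10332 = 310.0 mm.

310.0 mm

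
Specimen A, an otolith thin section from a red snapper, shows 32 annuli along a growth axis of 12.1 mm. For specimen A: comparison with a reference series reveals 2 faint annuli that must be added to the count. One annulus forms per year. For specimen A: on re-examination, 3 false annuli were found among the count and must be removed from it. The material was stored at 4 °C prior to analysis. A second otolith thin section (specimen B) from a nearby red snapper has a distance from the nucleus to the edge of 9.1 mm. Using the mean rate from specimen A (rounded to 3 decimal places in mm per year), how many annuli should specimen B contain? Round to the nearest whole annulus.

Specimen A: correcting the raw count gives 32 − 3 + 2 = 31 true annuli.
A: Mean rate = 12.1 mm / 31 years ≈ 0.390 mm per year.
B spans 9.1 / 0.390 = 23.33 years ≈ 23 annuli.

23 annuli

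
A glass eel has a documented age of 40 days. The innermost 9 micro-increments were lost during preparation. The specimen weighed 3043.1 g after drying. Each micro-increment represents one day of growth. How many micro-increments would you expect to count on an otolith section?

31 micro-increments

Expected micro-increments over 40 days: 40.
Subtracting the 9 micro-increments not captured gives 40 − 9 = 31 micro-increments in the record.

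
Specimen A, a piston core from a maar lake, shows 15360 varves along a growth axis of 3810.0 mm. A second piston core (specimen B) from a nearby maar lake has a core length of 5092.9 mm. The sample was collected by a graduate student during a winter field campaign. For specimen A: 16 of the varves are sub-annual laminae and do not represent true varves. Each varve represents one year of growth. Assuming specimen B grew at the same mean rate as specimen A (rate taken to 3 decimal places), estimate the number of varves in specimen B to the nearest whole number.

20536 varves

Specimen A: correcting the raw count gives 15360 − 16 = 15344 true varves.
A: 3810.0 mm over 15344 years gives 3810.0 / 15344 ≈ 0.248 mm/yr.
For B, 5092.9 / 0.248 = 20535.89 years ≈ 20536 varves.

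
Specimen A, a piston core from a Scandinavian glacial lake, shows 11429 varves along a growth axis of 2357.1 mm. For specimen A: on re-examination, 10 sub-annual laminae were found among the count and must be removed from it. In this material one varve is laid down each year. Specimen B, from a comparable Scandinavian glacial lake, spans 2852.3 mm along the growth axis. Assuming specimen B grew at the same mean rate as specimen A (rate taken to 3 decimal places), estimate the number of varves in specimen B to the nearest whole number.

13846 varves

Specimen A: correcting the raw count gives 11429 − 10 = 11419 true varves.
A: 2357.1 mm over 11419 years gives 2357.1 / 11419 ≈ 0.206 mm per year.
Specimen B: 2852.3 mm / 0.206 mm per year = 13846.12 years ≈ 13846 varves.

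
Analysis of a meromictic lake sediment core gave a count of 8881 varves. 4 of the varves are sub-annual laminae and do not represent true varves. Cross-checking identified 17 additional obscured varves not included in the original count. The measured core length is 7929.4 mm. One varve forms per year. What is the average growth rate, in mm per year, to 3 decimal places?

Correcting the raw count gives 8881 − 4 + 17 = 8894 true varves.
Mean rate = 7929.4 mm / 8894 years ≈ 0.892 mm per year.

0.892 mm per year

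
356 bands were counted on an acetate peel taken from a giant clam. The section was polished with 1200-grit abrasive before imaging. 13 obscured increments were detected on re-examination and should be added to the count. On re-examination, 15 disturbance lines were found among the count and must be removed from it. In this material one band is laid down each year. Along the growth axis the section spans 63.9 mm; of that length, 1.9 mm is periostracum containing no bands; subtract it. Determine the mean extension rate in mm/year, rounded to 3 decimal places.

True band count = 356 − 15 + 13 = 354.
The growth record spans 63.9 − 1.9 = 62.0 mm.
Extension rate ≈ 62.0 / 354 = 0.175 mm/year.

0.175 mm/year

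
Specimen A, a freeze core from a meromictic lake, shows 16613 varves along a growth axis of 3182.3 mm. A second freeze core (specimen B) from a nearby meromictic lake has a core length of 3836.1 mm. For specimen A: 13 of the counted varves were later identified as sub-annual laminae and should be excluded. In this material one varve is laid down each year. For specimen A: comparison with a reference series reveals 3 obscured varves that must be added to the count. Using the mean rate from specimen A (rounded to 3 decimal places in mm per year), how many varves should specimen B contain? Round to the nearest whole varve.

Specimen A: correcting the raw count gives 16613 − 13 + 3 = 16603 true varves.
A: Mean rate = 3182.3 mm / 16603 years ≈ 0.192 mm/year.
For B, 3836.1 / 0.192 = 19979.69 years ≈ 19980 varves.

19980 varves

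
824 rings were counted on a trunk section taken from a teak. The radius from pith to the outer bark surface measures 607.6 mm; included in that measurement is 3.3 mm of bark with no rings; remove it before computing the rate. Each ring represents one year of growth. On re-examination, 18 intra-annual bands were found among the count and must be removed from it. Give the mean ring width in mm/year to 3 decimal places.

Correcting the raw count gives 824 − 18 = 806 true rings.
Net length = 607.6 − 3.3 = 604.3 mm.
Extension rate ≈ 604.3 / 806 = 0.750 mm/year.

0.750 mm/year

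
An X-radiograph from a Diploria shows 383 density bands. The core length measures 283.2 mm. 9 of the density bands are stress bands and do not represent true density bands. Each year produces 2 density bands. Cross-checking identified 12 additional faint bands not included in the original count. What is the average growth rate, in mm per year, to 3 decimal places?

Correcting the raw count gives 383 − 9 + 12 = 386 true density bands.
386 density bands at 2 per year is 386 / 2 = 193 years.
Extension rate ≈ 283.2 / 193 = 1.467 mm per year.

1.467 mm per year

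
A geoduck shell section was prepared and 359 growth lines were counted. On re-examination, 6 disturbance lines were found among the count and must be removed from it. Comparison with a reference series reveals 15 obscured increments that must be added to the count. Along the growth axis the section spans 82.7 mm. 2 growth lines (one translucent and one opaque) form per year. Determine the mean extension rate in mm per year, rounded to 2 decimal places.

Adjusted count: 359 − 6 + 15 = 368 growth lines.
With 2 growth lines per year, 368 / 2 = 184 years.
Extension rate ≈ 82.7 / 184 = 0.45 mm per year.

0.45 mm per year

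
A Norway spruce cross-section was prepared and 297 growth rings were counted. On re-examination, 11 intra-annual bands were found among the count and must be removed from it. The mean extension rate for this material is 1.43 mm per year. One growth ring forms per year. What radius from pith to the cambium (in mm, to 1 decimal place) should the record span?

409.0 mm

After corrections the count is 297 − 11 = 286 growth rings.
Predicted length = 1.43 mm/year × 286 years = 409.0 mm.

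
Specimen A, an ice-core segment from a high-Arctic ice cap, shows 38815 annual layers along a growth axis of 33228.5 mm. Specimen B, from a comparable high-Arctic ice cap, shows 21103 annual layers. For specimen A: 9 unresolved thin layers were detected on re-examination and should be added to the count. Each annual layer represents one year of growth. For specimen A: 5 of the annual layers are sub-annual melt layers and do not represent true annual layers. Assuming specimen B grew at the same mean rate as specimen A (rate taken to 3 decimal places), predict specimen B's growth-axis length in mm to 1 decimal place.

Specimen A: true annual layer count = 38815 − 5 + 9 = 38819.
A: Mean rate = 33228.5 mm / 38819 years ≈ 0.856 mm/yr.
B's length ≈ 0.856 × 21103 = 18064.2 mm.

18064.2 mm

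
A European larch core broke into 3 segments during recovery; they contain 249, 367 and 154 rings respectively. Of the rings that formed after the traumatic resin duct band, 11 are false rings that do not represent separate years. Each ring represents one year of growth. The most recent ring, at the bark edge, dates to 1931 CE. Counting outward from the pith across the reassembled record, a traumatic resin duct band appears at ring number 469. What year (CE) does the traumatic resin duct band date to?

1641 CE

Total rings = 249 + 367 + 154 = 770.
770 − 469 = 301 rings lie beyond the traumatic resin duct band toward the bark edge.
301 − 11 false = 290 true rings after the traumatic resin duct band.
1931 − 290 = 1641 CE.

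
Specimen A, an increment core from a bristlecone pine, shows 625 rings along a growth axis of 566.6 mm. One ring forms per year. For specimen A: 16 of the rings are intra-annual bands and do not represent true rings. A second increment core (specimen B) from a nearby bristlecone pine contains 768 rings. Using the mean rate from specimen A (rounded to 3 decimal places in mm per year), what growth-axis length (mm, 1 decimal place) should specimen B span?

Specimen A: adjusted count: 625 − 16 = 609 rings.
A: 566.6 mm over 609 years gives 566.6 / 609 ≈ 0.930 mm/yr.
B's length ≈ 0.930 × 768 = 714.2 mm.

714.2 mm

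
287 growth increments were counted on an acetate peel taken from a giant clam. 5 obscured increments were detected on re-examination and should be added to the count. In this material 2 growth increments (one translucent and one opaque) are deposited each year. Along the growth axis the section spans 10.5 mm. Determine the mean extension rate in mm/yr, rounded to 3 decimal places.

Correcting the raw count gives 287 + 5 = 292 true growth increments.
With 2 growth increments per year, 292 / 2 = 146 years.
Mean rate = 10.5 mm / 146 years ≈ 0.072 mm/yr.

0.072 mm/yr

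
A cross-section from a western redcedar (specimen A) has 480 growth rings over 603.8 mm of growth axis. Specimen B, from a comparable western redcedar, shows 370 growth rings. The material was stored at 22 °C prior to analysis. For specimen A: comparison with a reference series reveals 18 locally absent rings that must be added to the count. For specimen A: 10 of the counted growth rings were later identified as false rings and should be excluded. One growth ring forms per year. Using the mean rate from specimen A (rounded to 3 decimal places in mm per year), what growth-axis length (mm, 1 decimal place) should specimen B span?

457.7 mm

Specimen A: after corrections the count is 480 − 10 + 18 = 488 growth rings.
A: Mean rate = 603.8 mm / 488 years ≈ 1.237 mm per year.
Length of B = 1.237 × 370 = 457.7 mm.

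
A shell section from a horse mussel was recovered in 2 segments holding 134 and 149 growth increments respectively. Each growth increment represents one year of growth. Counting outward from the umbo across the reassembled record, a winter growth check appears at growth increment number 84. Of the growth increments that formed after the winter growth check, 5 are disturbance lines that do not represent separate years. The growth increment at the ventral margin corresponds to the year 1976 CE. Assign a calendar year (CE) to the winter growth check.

1782 CE

Total growth increments = 134 + 149 = 283.
283 − 84 = 199 growth increments lie beyond the winter growth check toward the ventral margin.
Removing the 5 false growth increments leaves 199 − 5 = 194 true growth increments beyond the winter growth check.
Counting back 194 years from 1976 CE places the winter growth check in 1976 − 194 = 1782 CE.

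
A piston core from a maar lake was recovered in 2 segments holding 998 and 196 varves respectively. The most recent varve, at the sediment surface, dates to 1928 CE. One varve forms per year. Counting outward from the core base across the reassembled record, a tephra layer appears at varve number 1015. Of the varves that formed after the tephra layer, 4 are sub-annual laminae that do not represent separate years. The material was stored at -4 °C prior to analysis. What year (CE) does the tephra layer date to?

Total varves = 998 + 196 = 1194.
The tephra layer sits at varve 1015 from the core base, so 1194 − 1015 = 179 varves formed after it.
179 − 4 false = 175 true varves after the tephra layer.
The varve at the sediment surface is 1928 CE, so the tephra layer dates to 1928 − 175 = 1753 CE.

1753 CE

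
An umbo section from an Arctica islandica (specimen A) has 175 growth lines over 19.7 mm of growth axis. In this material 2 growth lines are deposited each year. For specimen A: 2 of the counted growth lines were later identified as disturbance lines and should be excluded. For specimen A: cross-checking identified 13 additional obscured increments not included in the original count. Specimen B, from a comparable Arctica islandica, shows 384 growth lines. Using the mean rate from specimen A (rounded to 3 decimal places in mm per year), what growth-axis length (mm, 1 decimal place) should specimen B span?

Specimen A: adjusted count: 175 − 2 + 13 = 186 growth lines.
Specimen A: with 2 growth lines per year, 186 / 2 = 93 years.
A: Extension rate ≈ 19.7 / 93 = 0.212 mm/year.
Specimen B: dividing by 2 growth lines per year: 384 / 2 = 192 years. B's length ≈ 0.212 × 192 = 40.7 mm.

40.7 mm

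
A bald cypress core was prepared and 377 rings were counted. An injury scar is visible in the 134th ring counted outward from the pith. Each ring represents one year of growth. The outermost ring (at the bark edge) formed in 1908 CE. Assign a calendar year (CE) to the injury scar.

377 − 134 = 243 rings lie beyond the injury scar toward the bark edge.
1908 − 243 = 1665 CE.

1665 CE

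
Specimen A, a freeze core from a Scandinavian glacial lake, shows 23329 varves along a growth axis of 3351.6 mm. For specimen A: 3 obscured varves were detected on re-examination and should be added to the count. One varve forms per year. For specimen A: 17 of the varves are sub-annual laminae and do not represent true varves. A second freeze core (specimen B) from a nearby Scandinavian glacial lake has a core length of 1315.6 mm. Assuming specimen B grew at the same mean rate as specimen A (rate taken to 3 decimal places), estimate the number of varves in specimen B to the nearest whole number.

Specimen A: true varve count = 23329 − 17 + 3 = 23315.
A: Mean rate = 3351.6 mm / 23315 years ≈ 0.144 mm per year.
For B, 1315.6 / 0.144 = 9136.11 years ≈ 9136 varves.

9136 varves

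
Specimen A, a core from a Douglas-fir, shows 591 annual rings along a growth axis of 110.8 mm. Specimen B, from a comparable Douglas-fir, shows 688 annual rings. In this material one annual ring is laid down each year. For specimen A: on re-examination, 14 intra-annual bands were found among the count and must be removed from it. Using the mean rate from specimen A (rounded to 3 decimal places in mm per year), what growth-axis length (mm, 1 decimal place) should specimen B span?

132.1 mm

Specimen A: after corrections the count is 591 − 14 = 577 annual rings.
A: Mean rate = 110.8 mm / 577 years ≈ 0.192 mm per year.
B's length ≈ 0.192 × 688 = 132.1 mm.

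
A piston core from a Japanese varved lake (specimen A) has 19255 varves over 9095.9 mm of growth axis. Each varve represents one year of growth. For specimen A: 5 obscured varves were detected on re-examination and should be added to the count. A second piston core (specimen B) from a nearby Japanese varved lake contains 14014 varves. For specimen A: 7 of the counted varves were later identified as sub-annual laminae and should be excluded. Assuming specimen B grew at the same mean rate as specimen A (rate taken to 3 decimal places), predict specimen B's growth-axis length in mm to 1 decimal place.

Specimen A: correcting the raw count gives 19255 − 7 + 5 = 19253 true varves.
A: Mean rate = 9095.9 mm / 19253 years ≈ 0.472 mm/yr.
B's length ≈ 0.472 × 14014 = 6614.6 mm.

6614.6 mm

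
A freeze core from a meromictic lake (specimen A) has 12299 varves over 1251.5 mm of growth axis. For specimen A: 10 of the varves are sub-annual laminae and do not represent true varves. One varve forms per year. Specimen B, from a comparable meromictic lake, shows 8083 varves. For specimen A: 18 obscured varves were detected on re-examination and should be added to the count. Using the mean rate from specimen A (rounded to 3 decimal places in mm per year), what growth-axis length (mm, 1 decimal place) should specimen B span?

824.5 mm

Specimen A: true varve count = 12299 − 10 + 18 = 12307.
A: Mean rate = 1251.5 mm / 12307 years ≈ 0.102 mm per year.
For B, 0.102 mm/year × 8083 years = 824.5 mm.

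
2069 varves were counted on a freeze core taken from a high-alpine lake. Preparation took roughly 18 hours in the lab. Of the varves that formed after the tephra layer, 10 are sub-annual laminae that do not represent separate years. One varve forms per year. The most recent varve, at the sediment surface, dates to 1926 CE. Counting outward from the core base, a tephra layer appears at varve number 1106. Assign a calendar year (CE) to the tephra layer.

973 CE

The tephra layer sits at varve 1106 from the core base, so 2069 − 1106 = 963 varves formed after it.
963 − 10 false = 953 true varves after the tephra layer.
Counting back 953 years from 1926 CE places the tephra layer in 1926 − 953 = 973 CE.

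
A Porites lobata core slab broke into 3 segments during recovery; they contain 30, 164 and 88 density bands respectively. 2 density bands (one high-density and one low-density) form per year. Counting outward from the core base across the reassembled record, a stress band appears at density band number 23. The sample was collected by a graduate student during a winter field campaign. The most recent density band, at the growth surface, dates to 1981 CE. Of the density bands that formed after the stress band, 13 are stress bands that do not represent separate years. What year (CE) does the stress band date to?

1858 CE

Total density bands = 30 + 164 + 88 = 282.
Between density band 23 and the growth surface there are 282 − 23 = 259 density bands.
259 − 13 false = 246 true density bands after the stress band.
With 2 density bands per year, 246 / 2 = 123 years.
Counting back 123 years from 1981 CE places the stress band in 1981 − 123 = 1858 CE.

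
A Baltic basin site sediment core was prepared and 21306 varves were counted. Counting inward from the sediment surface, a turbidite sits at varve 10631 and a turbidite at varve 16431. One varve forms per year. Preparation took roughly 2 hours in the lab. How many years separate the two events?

5800 years

The two markers are separated by 16431 − 10631 = 5800 varves.
One varve per year makes the interval 5800 years.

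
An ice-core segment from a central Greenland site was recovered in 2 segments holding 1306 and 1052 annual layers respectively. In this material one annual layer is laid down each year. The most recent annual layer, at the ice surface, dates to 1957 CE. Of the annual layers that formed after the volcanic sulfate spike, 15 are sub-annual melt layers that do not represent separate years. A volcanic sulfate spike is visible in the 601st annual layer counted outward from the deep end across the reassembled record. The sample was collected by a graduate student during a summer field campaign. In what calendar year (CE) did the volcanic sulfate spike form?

215 CE

Total annual layers = 1306 + 1052 = 2358.
Between annual layer 601 and the ice surface there are 2358 − 601 = 1757 annual layers.
Excluding 15 false annual layers: 1757 − 15 = 1742.
Counting back 1742 years from 1957 CE places the volcanic sulfate spike in 1957 − 1742 = 215 CE.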